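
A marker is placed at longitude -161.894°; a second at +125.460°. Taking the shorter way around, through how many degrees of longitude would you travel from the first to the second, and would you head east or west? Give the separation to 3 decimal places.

Raw difference: 125.460 − -161.894 = 287.354°.
Normalise into (−180°, 180°]: 287.354° − 360° = -72.646°.
Negative ⇒ the second point lies to the west; separation 72.646°.

72.646° west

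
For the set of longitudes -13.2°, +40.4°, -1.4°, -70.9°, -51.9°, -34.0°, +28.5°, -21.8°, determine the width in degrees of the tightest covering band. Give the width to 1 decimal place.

111.3°

Sort the longitudes: -70.9°, -51.9°, -34.0°, -21.8°, -13.2°, -1.4°, +28.5°, +40.4°.
Eastward gaps between consecutive values (wrapping around): 19.0°, 17.9°, 12.2°, 8.6°, 11.8°, 29.9°, 11.9°, 248.7°.
Largest gap = 248.7° ⇒ minimal covering band is its complement: 360° − 248.7° = 111.3°.
Band runs from -70.9° eastward to +40.4°.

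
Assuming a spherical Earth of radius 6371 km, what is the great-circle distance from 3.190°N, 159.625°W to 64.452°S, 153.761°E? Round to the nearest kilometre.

8427 km

Δλ = 153.761 − -159.625 = 313.386°; wrapped into (−180°, 180°]: -46.614°.
Δφ = -64.452 − 3.190 = -67.642°.
a = sin²(Δφ/2) + cos φ₁ · cos φ₂ · sin²(Δλ/2) = 0.377212.
c = 2·atan2(√a, √(1−a)) = 1.32268 rad → d = 6371·c ≈ 8426.81 km.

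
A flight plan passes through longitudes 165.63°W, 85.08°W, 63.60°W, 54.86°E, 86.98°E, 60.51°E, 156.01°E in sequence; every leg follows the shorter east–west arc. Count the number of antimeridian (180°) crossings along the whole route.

0

Leg 1: -165.63° → -85.08°, shortest Δλ = 80.55° (east) — does not cross 180°.
Leg 2: -85.08° → -63.60°, shortest Δλ = 21.48° (east) — does not cross 180°.
Leg 3: -63.60° → +54.86°, shortest Δλ = 118.46° (east) — does not cross 180°.
Leg 4: +54.86° → +86.98°, shortest Δλ = 32.12° (east) — does not cross 180°.
Leg 5: +86.98° → +60.51°, shortest Δλ = -26.47° (west) — does not cross 180°.
Leg 6: +60.51° → +156.01°, shortest Δλ = 95.5° (east) — does not cross 180°.
Total crossings: 0.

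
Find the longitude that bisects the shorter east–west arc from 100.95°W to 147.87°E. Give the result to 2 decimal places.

Signed shortest Δλ from -100.95° to +147.87° is -111.18°.
Midpoint longitude = -100.95° + (-111.18°)/2 = -100.95° − 55.59° = -156.54°.
(The naïve average (-100.95 + +147.87)/2 = 23.46° is on the wrong side of the globe.)

156.54°W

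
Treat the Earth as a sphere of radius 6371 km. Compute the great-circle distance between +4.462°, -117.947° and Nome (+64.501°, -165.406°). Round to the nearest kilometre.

7659 km

Δλ = -165.406 − -117.947 = -47.459°.
Δφ = 64.501 − 4.462 = 60.039°.
a = sin²(Δφ/2) + cos φ₁ · cos φ₂ · sin²(Δλ/2) = 0.319798.
c = 2·atan2(√a, √(1−a)) = 1.20210 rad → d = 6371·c ≈ 7658.56 km.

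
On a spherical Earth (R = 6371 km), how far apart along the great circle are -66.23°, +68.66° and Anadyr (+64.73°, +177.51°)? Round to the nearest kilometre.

16905 km

Δλ = 177.51 − 68.66 = 108.85°.
Δφ = 64.73 − -66.23 = 130.96°.
a = sin²(Δφ/2) + cos φ₁ · cos φ₂ · sin²(Δλ/2) = 0.941593.
c = 2·atan2(√a, √(1−a)) = 2.65341 rad → d = 6371·c ≈ 16904.87 km.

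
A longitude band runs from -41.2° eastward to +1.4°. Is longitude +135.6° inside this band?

Band width going east from -41.2° to +1.4°: ((1.4 − -41.2) mod 360) = 42.6°.
Offset of +135.6° east of the west edge: ((135.6 − -41.2) mod 360) = 176.8°.
176.8° > 42.6° ⇒ outside.

No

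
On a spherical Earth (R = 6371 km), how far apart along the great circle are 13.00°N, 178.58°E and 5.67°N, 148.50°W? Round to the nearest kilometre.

Δλ = -148.50 − 178.58 = -327.08°; wrapped into (−180°, 180°]: 32.92°.
Δφ = 5.67 − 13.00 = -7.33°.
a = sin²(Δφ/2) + cos φ₁ · cos φ₂ · sin²(Δλ/2) = 0.081931.
c = 2·atan2(√a, √(1−a)) = 0.58059 rad → d = 6371·c ≈ 3698.94 km.

3699 km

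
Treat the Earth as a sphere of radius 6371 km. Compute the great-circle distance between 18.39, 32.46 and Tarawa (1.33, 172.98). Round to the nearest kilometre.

15174 km

Δλ = 172.98 − 32.46 = 140.52°.
Δφ = 1.33 − 18.39 = -17.06°.
a = sin²(Δφ/2) + cos φ₁ · cos φ₂ · sin²(Δλ/2) = 0.862455.
c = 2·atan2(√a, √(1−a)) = 2.38170 rad → d = 6371·c ≈ 15173.80 km.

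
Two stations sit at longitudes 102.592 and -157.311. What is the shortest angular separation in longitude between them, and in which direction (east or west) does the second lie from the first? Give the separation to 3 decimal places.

100.097° east

Raw difference: -157.311 − 102.592 = -259.903°.
Normalise into (−180°, 180°]: -259.903° + 360° = 100.097°.
Positive ⇒ the second point lies to the east; separation 100.097°.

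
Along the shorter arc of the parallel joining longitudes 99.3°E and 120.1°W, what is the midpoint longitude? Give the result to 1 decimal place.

Signed shortest Δλ from +99.3° to -120.1° is +140.6°.
Midpoint longitude = +99.3° + (+140.6°)/2 = +99.3° + 70.3° = +169.6°.
(The naïve average (+99.3 + -120.1)/2 = -10.4° is on the wrong side of the globe.)

169.6°E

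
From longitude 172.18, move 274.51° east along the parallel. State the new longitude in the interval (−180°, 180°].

Start at +172.18°; shift +274.51° → +446.69°.
+446.69° lies outside (−180°, 180°]; subtract 360° → +86.69°.

+86.69°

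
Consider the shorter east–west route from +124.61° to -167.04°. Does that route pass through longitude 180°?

Yes

Naïve |-167.04 − 124.61| = 291.65° > 180°, so the shorter arc goes the other way round — across 180°.
Signed shortest Δλ = ((-167.04 − 124.61 + 180) mod 360) − 180 = 68.35°.
Going east by 68.35° from +124.61° passes through 180° before reaching -167.04°.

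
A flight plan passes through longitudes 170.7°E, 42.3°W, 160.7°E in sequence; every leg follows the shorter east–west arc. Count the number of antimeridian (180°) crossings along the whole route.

Leg 1: +170.7° → -42.3°, shortest Δλ = 147.0° (east) — crosses 180°.
Leg 2: -42.3° → +160.7°, shortest Δλ = -157.0° (west) — crosses 180°.
Total crossings: 2.

2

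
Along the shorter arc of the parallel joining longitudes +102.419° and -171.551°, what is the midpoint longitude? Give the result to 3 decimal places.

+145.434°

Signed shortest Δλ from +102.419° to -171.551° is +86.030°.
Midpoint longitude = +102.419° + (+86.030°)/2 = +102.419° + 43.015° = +145.434°.
(The naïve average (+102.419 + -171.551)/2 = -34.566° is on the wrong side of the globe.)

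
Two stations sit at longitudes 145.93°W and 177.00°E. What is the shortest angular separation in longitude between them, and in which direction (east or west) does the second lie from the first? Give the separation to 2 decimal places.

37.07° west

Raw difference: 177.00 − -145.93 = 322.93°.
Normalise into (−180°, 180°]: 322.93° − 360° = -37.07°.
Negative ⇒ the second point lies to the west; separation 37.07°.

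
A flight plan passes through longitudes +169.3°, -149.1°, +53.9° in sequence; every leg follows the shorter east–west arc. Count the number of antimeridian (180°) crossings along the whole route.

2

Leg 1: +169.3° → -149.1°, shortest Δλ = 41.6° (east) — crosses 180°.
Leg 2: -149.1° → +53.9°, shortest Δλ = -157.0° (west) — crosses 180°.
Total crossings: 2.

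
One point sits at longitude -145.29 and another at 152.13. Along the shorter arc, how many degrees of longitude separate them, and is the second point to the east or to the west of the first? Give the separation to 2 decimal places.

62.58° west

Raw difference: 152.13 − -145.29 = 297.42°.
Normalise into (−180°, 180°]: 297.42° − 360° = -62.58°.
Negative ⇒ the second point lies to the west; separation 62.58°.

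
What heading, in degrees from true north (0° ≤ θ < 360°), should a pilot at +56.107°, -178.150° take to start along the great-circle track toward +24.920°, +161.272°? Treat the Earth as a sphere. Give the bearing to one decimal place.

214.2°

Δλ = 161.272 − -178.150 = 339.422°; wrapped into (−180°, 180°]: -20.578°.
θ = atan2( sin Δλ · cos φ₂ , cos φ₁ · sin φ₂ − sin φ₁ · cos φ₂ · cos Δλ )
  = atan2(-0.31876, -0.46980) = -145.843° → normalised to [0°, 360°): 214.157°.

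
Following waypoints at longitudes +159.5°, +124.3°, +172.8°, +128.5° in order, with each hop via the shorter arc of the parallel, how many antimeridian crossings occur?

Leg 1: +159.5° → +124.3°, shortest Δλ = -35.2° (west) — does not cross 180°.
Leg 2: +124.3° → +172.8°, shortest Δλ = 48.5° (east) — does not cross 180°.
Leg 3: +172.8° → +128.5°, shortest Δλ = -44.3° (west) — does not cross 180°.
Total crossings: 0.

0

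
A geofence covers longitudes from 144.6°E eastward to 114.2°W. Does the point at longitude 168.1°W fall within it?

Band width going east from +144.6° to -114.2°: ((-114.2 − 144.6) mod 360) = 101.2°.
Offset of -168.1° east of the west edge: ((-168.1 − 144.6) mod 360) = 47.3°.
47.3° ≤ 101.2° ⇒ inside.

Yes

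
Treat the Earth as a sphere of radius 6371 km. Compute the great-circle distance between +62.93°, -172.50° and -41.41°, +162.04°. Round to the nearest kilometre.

11821 km

Δλ = 162.04 − -172.50 = 334.54°; wrapped into (−180°, 180°]: -25.46°.
Δφ = -41.41 − 62.93 = -104.34°.
a = sin²(Δφ/2) + cos φ₁ · cos φ₂ · sin²(Δλ/2) = 0.640411.
c = 2·atan2(√a, √(1−a)) = 1.85545 rad → d = 6371·c ≈ 11821.05 km.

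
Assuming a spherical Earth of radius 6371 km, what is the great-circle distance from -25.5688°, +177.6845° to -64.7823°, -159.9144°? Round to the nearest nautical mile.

2508 nmi

Δλ = -159.9144 − 177.6845 = -337.5989°; wrapped into (−180°, 180°]: 22.4011°.
Δφ = -64.7823 − -25.5688 = -39.2135°.
a = sin²(Δφ/2) + cos φ₁ · cos φ₂ · sin²(Δλ/2) = 0.127103.
c = 2·atan2(√a, √(1−a)) = 0.72907 rad → d = 6371·c ≈ 4644.91 km ≈ 2508.05 nmi.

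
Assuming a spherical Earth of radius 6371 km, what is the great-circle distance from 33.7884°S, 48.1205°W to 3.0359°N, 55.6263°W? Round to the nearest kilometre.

4170 km

Δλ = -55.6263 − -48.1205 = -7.5058°.
Δφ = 3.0359 − -33.7884 = 36.8243°.
a = sin²(Δφ/2) + cos φ₁ · cos φ₂ · sin²(Δλ/2) = 0.103317.
c = 2·atan2(√a, √(1−a)) = 0.65448 rad → d = 6371·c ≈ 4169.68 km.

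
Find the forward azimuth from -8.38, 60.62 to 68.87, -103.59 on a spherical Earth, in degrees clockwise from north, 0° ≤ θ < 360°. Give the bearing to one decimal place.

353.6°

Δλ = -103.59 − 60.62 = -164.21°.
θ = atan2( sin Δλ · cos φ₂ , cos φ₁ · sin φ₂ − sin φ₁ · cos φ₂ · cos Δλ )
  = atan2(-0.09809, 0.87225) = -6.416° → normalised to [0°, 360°): 353.584°.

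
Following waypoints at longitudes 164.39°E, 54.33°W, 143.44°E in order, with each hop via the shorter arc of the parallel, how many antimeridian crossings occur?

Leg 1: +164.39° → -54.33°, shortest Δλ = 141.28° (east) — crosses 180°.
Leg 2: -54.33° → +143.44°, shortest Δλ = -162.23° (west) — crosses 180°.
Total crossings: 2.

2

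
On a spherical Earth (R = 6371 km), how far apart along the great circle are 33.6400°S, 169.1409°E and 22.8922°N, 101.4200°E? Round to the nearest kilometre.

Δλ = 101.4200 − 169.1409 = -67.7209°.
Δφ = 22.8922 − -33.6400 = 56.5322°.
a = sin²(Δφ/2) + cos φ₁ · cos φ₂ · sin²(Δλ/2) = 0.462362.
c = 2·atan2(√a, √(1−a)) = 1.49545 rad → d = 6371·c ≈ 9527.51 km.

9528 km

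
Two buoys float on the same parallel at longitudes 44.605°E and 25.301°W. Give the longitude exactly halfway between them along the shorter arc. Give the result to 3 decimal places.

Signed shortest Δλ from +44.605° to -25.301° is -69.906°.
Midpoint longitude = +44.605° + (-69.906°)/2 = +44.605° − 34.953° = +9.652°.

9.652°E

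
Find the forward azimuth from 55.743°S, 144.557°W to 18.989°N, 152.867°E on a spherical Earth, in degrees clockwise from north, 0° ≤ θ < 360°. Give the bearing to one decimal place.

Δλ = 152.867 − -144.557 = 297.424°; wrapped into (−180°, 180°]: -62.576°.
θ = atan2( sin Δλ · cos φ₂ , cos φ₁ · sin φ₂ − sin φ₁ · cos φ₂ · cos Δλ )
  = atan2(-0.83932, 0.54312) = -57.093° → normalised to [0°, 360°): 302.907°.

302.9°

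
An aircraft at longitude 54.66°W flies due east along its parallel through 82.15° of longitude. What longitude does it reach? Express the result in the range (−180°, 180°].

27.49°E

Start at -54.66°; shift +82.15° → +27.49°.
+27.49° already lies in (−180°, 180°].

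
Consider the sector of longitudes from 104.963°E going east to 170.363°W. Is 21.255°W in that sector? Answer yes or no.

Band width going east from +104.963° to -170.363°: ((-170.363 − 104.963) mod 360) = 84.674°.
Offset of -21.255° east of the west edge: ((-21.255 − 104.963) mod 360) = 233.782°.
233.782° > 84.674° ⇒ outside.

No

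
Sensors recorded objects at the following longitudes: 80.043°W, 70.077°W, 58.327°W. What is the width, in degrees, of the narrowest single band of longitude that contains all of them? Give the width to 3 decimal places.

Sort the longitudes: -80.043°, -70.077°, -58.327°.
Eastward gaps between consecutive values (wrapping around): 9.966°, 11.750°, 338.284°.
Largest gap = 338.284° ⇒ minimal covering band is its complement: 360° − 338.284° = 21.716°.
Band runs from -80.043° eastward to -58.327°.

21.716°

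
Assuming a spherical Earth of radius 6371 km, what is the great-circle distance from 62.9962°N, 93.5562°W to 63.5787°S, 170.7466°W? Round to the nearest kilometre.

15441 km

Δλ = -170.7466 − -93.5562 = -77.1904°.
Δφ = -63.5787 − 62.9962 = -126.5749°.
a = sin²(Δφ/2) + cos φ₁ · cos φ₂ · sin²(Δλ/2) = 0.876558.
c = 2·atan2(√a, √(1−a)) = 2.42358 rad → d = 6371·c ≈ 15440.65 km.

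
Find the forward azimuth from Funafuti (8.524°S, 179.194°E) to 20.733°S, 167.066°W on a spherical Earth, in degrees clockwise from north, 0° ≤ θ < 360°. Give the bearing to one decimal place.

134.1°

Δλ = -167.066 − 179.194 = -346.260°; wrapped into (−180°, 180°]: 13.740°.
θ = atan2( sin Δλ · cos φ₂ , cos φ₁ · sin φ₂ − sin φ₁ · cos φ₂ · cos Δλ )
  = atan2(0.22213, -0.21545) = 134.124° → normalised to [0°, 360°): 134.124°.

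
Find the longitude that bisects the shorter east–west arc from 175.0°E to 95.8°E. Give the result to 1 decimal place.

135.4°E

Signed shortest Δλ from +175.0° to +95.8° is -79.2°.
Midpoint longitude = +175.0° + (-79.2°)/2 = +175.0° − 39.6° = +135.4°.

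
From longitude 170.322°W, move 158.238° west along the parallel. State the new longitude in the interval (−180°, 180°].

Start at -170.322°; shift −158.238° → -328.560°.
-328.560° lies outside (−180°, 180°]; add 360° → +31.440°.

31.440°E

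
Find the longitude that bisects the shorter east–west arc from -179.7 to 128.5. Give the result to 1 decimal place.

Signed shortest Δλ from -179.7° to +128.5° is -51.8°.
Midpoint longitude = -179.7° + (-51.8°)/2 = -179.7° − 25.9° = -205.6°.
Normalise into (−180°, 180°]: +154.4°.
(The naïve average (-179.7 + +128.5)/2 = -25.6° is on the wrong side of the globe.)

+154.4°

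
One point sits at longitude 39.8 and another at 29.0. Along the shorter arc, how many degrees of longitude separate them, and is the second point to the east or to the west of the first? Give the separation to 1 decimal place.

10.8° west

Raw difference: 29.0 − 39.8 = -10.8°.
Normalise into (−180°, 180°]: -10.8° stays -10.8°.
Negative ⇒ the second point lies to the west; separation 10.8°.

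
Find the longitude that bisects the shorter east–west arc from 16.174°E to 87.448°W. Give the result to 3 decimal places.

35.637°W

Signed shortest Δλ from +16.174° to -87.448° is -103.622°.
Midpoint longitude = +16.174° + (-103.622°)/2 = +16.174° − 51.811° = -35.637°.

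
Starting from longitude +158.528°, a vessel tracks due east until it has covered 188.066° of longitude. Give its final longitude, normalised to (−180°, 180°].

Start at +158.528°; shift +188.066° → +346.594°.
+346.594° lies outside (−180°, 180°]; subtract 360° → -13.406°.

-13.406°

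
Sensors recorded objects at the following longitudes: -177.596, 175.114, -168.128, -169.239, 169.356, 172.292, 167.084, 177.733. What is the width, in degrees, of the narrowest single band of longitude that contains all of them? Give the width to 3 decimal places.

Sort the longitudes: -177.596°, -169.239°, -168.128°, +167.084°, +169.356°, +172.292°, +175.114°, +177.733°.
Eastward gaps between consecutive values (wrapping around): 8.357°, 1.111°, 335.212°, 2.272°, 2.936°, 2.822°, 2.619°, 4.671°.
Largest gap = 335.212° ⇒ minimal covering band is its complement: 360° − 335.212° = 24.788°.
Band runs from +167.084° eastward to -168.128°, crossing the antimeridian.

24.788°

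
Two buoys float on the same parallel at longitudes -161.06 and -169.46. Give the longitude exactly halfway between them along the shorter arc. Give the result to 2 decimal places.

-165.26°

Signed shortest Δλ from -161.06° to -169.46° is -8.40°.
Midpoint longitude = -161.06° + (-8.40°)/2 = -161.06° − 4.20° = -165.26°.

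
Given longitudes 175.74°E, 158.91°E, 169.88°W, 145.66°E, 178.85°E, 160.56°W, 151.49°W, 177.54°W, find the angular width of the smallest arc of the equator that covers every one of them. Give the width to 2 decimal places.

62.85°

Sort the longitudes: -177.54°, -169.88°, -160.56°, -151.49°, +145.66°, +158.91°, +175.74°, +178.85°.
Eastward gaps between consecutive values (wrapping around): 7.66°, 9.32°, 9.07°, 297.15°, 13.25°, 16.83°, 3.11°, 3.61°.
Largest gap = 297.15° ⇒ minimal covering band is its complement: 360° − 297.15° = 62.85°.
Band runs from +145.66° eastward to -151.49°, crossing the antimeridian.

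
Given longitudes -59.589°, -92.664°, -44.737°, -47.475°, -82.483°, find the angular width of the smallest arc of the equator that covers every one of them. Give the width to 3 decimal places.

47.927°

Sort the longitudes: -92.664°, -82.483°, -59.589°, -47.475°, -44.737°.
Eastward gaps between consecutive values (wrapping around): 10.181°, 22.894°, 12.114°, 2.738°, 312.073°.
Largest gap = 312.073° ⇒ minimal covering band is its complement: 360° − 312.073° = 47.927°.
Band runs from -92.664° eastward to -44.737°.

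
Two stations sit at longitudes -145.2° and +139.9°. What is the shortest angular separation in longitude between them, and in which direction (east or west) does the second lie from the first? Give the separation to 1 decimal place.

74.9° west

Raw difference: 139.9 − -145.2 = 285.1°.
Normalise into (−180°, 180°]: 285.1° − 360° = -74.9°.
Negative ⇒ the second point lies to the west; separation 74.9°.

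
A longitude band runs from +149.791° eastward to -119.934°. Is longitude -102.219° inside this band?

No

Band width going east from +149.791° to -119.934°: ((-119.934 − 149.791) mod 360) = 90.275°.
Offset of -102.219° east of the west edge: ((-102.219 − 149.791) mod 360) = 107.990°.
107.990° > 90.275° ⇒ outside.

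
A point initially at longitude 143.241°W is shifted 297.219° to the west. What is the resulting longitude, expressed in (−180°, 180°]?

Start at -143.241°; shift −297.219° → -440.460°.
-440.460° lies outside (−180°, 180°]; add 360° → -80.460°.

80.460°W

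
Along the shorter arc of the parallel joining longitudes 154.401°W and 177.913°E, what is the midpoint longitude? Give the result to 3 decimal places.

Signed shortest Δλ from -154.401° to +177.913° is -27.686°.
Midpoint longitude = -154.401° + (-27.686°)/2 = -154.401° − 13.843° = -168.244°.
(The naïve average (-154.401 + +177.913)/2 = 11.756° is on the wrong side of the globe.)

168.244°W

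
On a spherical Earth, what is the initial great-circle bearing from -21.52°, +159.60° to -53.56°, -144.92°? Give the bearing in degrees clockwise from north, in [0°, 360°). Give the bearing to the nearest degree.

Δλ = -144.92 − 159.60 = -304.52°; wrapped into (−180°, 180°]: 55.48°.
θ = atan2( sin Δλ · cos φ₂ , cos φ₁ · sin φ₂ − sin φ₁ · cos φ₂ · cos Δλ )
  = atan2(0.48940, -0.62492) = 141.934° → normalised to [0°, 360°): 141.934°.

142°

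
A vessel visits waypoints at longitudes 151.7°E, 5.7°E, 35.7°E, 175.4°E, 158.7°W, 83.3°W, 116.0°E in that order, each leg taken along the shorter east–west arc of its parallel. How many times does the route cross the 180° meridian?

2

Leg 1: +151.7° → +5.7°, shortest Δλ = -146.0° (west) — does not cross 180°.
Leg 2: +5.7° → +35.7°, shortest Δλ = 30.0° (east) — does not cross 180°.
Leg 3: +35.7° → +175.4°, shortest Δλ = 139.7° (east) — does not cross 180°.
Leg 4: +175.4° → -158.7°, shortest Δλ = 25.9° (east) — crosses 180°.
Leg 5: -158.7° → -83.3°, shortest Δλ = 75.4° (east) — does not cross 180°.
Leg 6: -83.3° → +116.0°, shortest Δλ = -160.7° (west) — crosses 180°.
Total crossings: 2.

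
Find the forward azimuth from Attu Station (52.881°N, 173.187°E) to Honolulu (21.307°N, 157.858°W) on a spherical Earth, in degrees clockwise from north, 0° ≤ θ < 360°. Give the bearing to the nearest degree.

Δλ = -157.858 − 173.187 = -331.045°; wrapped into (−180°, 180°]: 28.955°.
θ = atan2( sin Δλ · cos φ₂ , cos φ₁ · sin φ₂ − sin φ₁ · cos φ₂ · cos Δλ )
  = atan2(0.45103, -0.43074) = 133.682° → normalised to [0°, 360°): 133.682°.

134°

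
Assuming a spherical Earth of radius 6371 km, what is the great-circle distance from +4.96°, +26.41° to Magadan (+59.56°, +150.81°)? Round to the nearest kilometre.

Δλ = 150.81 − 26.41 = 124.40°.
Δφ = 59.56 − 4.96 = 54.60°.
a = sin²(Δφ/2) + cos φ₁ · cos φ₂ · sin²(Δλ/2) = 0.605309.
c = 2·atan2(√a, √(1−a)) = 1.78300 rad → d = 6371·c ≈ 11359.52 km.

11360 km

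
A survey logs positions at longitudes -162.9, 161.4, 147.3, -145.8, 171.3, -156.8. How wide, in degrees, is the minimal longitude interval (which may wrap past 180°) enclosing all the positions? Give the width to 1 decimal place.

66.9°

Sort the longitudes: -162.9°, -156.8°, -145.8°, +147.3°, +161.4°, +171.3°.
Eastward gaps between consecutive values (wrapping around): 6.1°, 11.0°, 293.1°, 14.1°, 9.9°, 25.8°.
Largest gap = 293.1° ⇒ minimal covering band is its complement: 360° − 293.1° = 66.9°.
Band runs from +147.3° eastward to -145.8°, crossing the antimeridian.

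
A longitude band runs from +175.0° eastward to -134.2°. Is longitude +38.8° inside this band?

Band width going east from +175.0° to -134.2°: ((-134.2 − 175.0) mod 360) = 50.8°.
Offset of +38.8° east of the west edge: ((38.8 − 175.0) mod 360) = 223.8°.
223.8° > 50.8° ⇒ outside.

No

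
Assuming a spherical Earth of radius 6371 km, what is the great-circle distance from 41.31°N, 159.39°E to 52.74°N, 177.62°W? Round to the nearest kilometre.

Δλ = -177.62 − 159.39 = -337.01°; wrapped into (−180°, 180°]: 22.99°.
Δφ = 52.74 − 41.31 = 11.43°.
a = sin²(Δφ/2) + cos φ₁ · cos φ₂ · sin²(Δλ/2) = 0.027977.
c = 2·atan2(√a, √(1−a)) = 0.33610 rad → d = 6371·c ≈ 2141.32 km.

2141 km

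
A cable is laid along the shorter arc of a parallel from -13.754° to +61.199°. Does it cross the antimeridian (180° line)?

Signed shortest Δλ = ((61.199 − -13.754 + 180) mod 360) − 180 = 74.953°.
Going east by 74.953° from -13.754° reaches +61.199° without touching 180°.

No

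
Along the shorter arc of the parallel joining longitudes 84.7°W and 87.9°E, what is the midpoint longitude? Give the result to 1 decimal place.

1.6°E

Signed shortest Δλ from -84.7° to +87.9° is +172.6°.
Midpoint longitude = -84.7° + (+172.6°)/2 = -84.7° + 86.3° = +1.6°.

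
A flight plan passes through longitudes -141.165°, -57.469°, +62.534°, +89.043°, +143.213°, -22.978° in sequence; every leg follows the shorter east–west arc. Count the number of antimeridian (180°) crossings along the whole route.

Leg 1: -141.165° → -57.469°, shortest Δλ = 83.696° (east) — does not cross 180°.
Leg 2: -57.469° → +62.534°, shortest Δλ = 120.003° (east) — does not cross 180°.
Leg 3: +62.534° → +89.043°, shortest Δλ = 26.509° (east) — does not cross 180°.
Leg 4: +89.043° → +143.213°, shortest Δλ = 54.17° (east) — does not cross 180°.
Leg 5: +143.213° → -22.978°, shortest Δλ = -166.191° (west) — does not cross 180°.
Total crossings: 0.

0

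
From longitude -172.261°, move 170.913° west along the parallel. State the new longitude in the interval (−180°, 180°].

+16.826°

Start at -172.261°; shift −170.913° → -343.174°.
-343.174° lies outside (−180°, 180°]; add 360° → +16.826°.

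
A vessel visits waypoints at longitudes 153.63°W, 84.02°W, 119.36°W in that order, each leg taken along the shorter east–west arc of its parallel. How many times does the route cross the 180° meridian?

0

Leg 1: -153.63° → -84.02°, shortest Δλ = 69.61° (east) — does not cross 180°.
Leg 2: -84.02° → -119.36°, shortest Δλ = -35.34° (west) — does not cross 180°.
Total crossings: 0.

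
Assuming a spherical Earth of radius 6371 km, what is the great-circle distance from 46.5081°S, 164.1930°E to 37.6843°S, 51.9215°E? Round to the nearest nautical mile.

Δλ = 51.9215 − 164.1930 = -112.2715°.
Δφ = -37.6843 − -46.5081 = 8.8238°.
a = sin²(Δφ/2) + cos φ₁ · cos φ₂ · sin²(Δλ/2) = 0.381471.
c = 2·atan2(√a, √(1−a)) = 1.33146 rad → d = 6371·c ≈ 8482.73 km ≈ 4580.31 nmi.

4580 nmi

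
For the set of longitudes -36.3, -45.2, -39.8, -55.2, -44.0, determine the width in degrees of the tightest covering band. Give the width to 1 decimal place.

18.9°

Sort the longitudes: -55.2°, -45.2°, -44.0°, -39.8°, -36.3°.
Eastward gaps between consecutive values (wrapping around): 10.0°, 1.2°, 4.2°, 3.5°, 341.1°.
Largest gap = 341.1° ⇒ minimal covering band is its complement: 360° − 341.1° = 18.9°.
Band runs from -55.2° eastward to -36.3°.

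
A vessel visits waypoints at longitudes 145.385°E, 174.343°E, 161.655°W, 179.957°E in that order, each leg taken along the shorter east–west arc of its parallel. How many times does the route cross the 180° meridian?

Leg 1: +145.385° → +174.343°, shortest Δλ = 28.958° (east) — does not cross 180°.
Leg 2: +174.343° → -161.655°, shortest Δλ = 24.002° (east) — crosses 180°.
Leg 3: -161.655° → +179.957°, shortest Δλ = -18.388° (west) — crosses 180°.
Total crossings: 2.

2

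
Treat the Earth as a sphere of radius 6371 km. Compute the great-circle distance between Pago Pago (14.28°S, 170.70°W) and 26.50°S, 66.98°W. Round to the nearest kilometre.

Δλ = -66.98 − -170.70 = 103.72°.
Δφ = -26.50 − -14.28 = -12.22°.
a = sin²(Δφ/2) + cos φ₁ · cos φ₂ · sin²(Δλ/2) = 0.547820.
c = 2·atan2(√a, √(1−a)) = 1.66658 rad → d = 6371·c ≈ 10617.80 km.

10618 km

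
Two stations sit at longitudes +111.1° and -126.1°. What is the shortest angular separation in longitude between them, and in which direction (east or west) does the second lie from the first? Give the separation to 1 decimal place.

Raw difference: -126.1 − 111.1 = -237.2°.
Normalise into (−180°, 180°]: -237.2° + 360° = 122.8°.
Positive ⇒ the second point lies to the east; separation 122.8°.

122.8° east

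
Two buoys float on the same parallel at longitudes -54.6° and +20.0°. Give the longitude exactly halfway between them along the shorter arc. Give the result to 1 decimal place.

-17.3°

Signed shortest Δλ from -54.6° to +20.0° is +74.6°.
Midpoint longitude = -54.6° + (+74.6°)/2 = -54.6° + 37.3° = -17.3°.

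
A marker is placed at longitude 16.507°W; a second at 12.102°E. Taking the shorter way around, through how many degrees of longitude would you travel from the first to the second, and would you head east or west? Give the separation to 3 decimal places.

Raw difference: 12.102 − -16.507 = 28.609°.
Normalise into (−180°, 180°]: 28.609° stays 28.609°.
Positive ⇒ the second point lies to the east; separation 28.609°.

28.609° east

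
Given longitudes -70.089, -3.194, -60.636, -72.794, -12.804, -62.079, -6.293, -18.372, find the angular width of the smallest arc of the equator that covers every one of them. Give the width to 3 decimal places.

69.600°

Sort the longitudes: -72.794°, -70.089°, -62.079°, -60.636°, -18.372°, -12.804°, -6.293°, -3.194°.
Eastward gaps between consecutive values (wrapping around): 2.705°, 8.010°, 1.443°, 42.264°, 5.568°, 6.511°, 3.099°, 290.400°.
Largest gap = 290.400° ⇒ minimal covering band is its complement: 360° − 290.400° = 69.600°.
Band runs from -72.794° eastward to -3.194°.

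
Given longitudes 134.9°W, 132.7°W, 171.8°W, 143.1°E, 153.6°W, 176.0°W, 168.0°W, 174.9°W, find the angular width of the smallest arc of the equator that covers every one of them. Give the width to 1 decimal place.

84.2°

Sort the longitudes: -176.0°, -174.9°, -171.8°, -168.0°, -153.6°, -134.9°, -132.7°, +143.1°.
Eastward gaps between consecutive values (wrapping around): 1.1°, 3.1°, 3.8°, 14.4°, 18.7°, 2.2°, 275.8°, 40.9°.
Largest gap = 275.8° ⇒ minimal covering band is its complement: 360° − 275.8° = 84.2°.
Band runs from +143.1° eastward to -132.7°, crossing the antimeridian.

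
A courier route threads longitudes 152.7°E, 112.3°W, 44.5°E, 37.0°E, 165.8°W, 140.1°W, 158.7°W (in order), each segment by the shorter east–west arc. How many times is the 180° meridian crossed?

Leg 1: +152.7° → -112.3°, shortest Δλ = 95.0° (east) — crosses 180°.
Leg 2: -112.3° → +44.5°, shortest Δλ = 156.8° (east) — does not cross 180°.
Leg 3: +44.5° → +37.0°, shortest Δλ = -7.5° (west) — does not cross 180°.
Leg 4: +37.0° → -165.8°, shortest Δλ = 157.2° (east) — crosses 180°.
Leg 5: -165.8° → -140.1°, shortest Δλ = 25.7° (east) — does not cross 180°.
Leg 6: -140.1° → -158.7°, shortest Δλ = -18.6° (west) — does not cross 180°.
Total crossings: 2.

2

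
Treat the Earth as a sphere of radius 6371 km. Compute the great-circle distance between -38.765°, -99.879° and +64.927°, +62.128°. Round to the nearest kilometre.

Δλ = 62.128 − -99.879 = 162.007°.
Δφ = 64.927 − -38.765 = 103.692°.
a = sin²(Δφ/2) + cos φ₁ · cos φ₂ · sin²(Δλ/2) = 0.940696.
c = 2·atan2(√a, √(1−a)) = 2.64960 rad → d = 6371·c ≈ 16880.58 km.

16881 km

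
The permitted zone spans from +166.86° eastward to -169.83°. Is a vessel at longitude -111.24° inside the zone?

Band width going east from +166.86° to -169.83°: ((-169.83 − 166.86) mod 360) = 23.31°.
Offset of -111.24° east of the west edge: ((-111.24 − 166.86) mod 360) = 81.90°.
81.90° > 23.31° ⇒ outside.

No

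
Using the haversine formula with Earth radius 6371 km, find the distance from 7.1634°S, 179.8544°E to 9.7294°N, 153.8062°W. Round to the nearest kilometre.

3470 km

Δλ = -153.8062 − 179.8544 = -333.6606°; wrapped into (−180°, 180°]: 26.3394°.
Δφ = 9.7294 − -7.1634 = 16.8928°.
a = sin²(Δφ/2) + cos φ₁ · cos φ₂ · sin²(Δλ/2) = 0.072338.
c = 2·atan2(√a, √(1−a)) = 0.54462 rad → d = 6371·c ≈ 3469.78 km.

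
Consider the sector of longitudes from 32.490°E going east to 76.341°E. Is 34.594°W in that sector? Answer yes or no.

No

Band width going east from +32.490° to +76.341°: ((76.341 − 32.490) mod 360) = 43.851°.
Offset of -34.594° east of the west edge: ((-34.594 − 32.490) mod 360) = 292.916°.
292.916° > 43.851° ⇒ outside.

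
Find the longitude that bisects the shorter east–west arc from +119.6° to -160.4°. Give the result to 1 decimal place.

+159.6°

Signed shortest Δλ from +119.6° to -160.4° is +80.0°.
Midpoint longitude = +119.6° + (+80.0°)/2 = +119.6° + 40.0° = +159.6°.
(The naïve average (+119.6 + -160.4)/2 = -20.4° is on the wrong side of the globe.)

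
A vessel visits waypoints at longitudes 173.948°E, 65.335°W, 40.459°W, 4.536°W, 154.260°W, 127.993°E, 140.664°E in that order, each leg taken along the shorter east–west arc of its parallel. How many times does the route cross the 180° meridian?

2

Leg 1: +173.948° → -65.335°, shortest Δλ = 120.717° (east) — crosses 180°.
Leg 2: -65.335° → -40.459°, shortest Δλ = 24.876° (east) — does not cross 180°.
Leg 3: -40.459° → -4.536°, shortest Δλ = 35.923° (east) — does not cross 180°.
Leg 4: -4.536° → -154.260°, shortest Δλ = -149.724° (west) — does not cross 180°.
Leg 5: -154.260° → +127.993°, shortest Δλ = -77.747° (west) — crosses 180°.
Leg 6: +127.993° → +140.664°, shortest Δλ = 12.671° (east) — does not cross 180°.
Total crossings: 2.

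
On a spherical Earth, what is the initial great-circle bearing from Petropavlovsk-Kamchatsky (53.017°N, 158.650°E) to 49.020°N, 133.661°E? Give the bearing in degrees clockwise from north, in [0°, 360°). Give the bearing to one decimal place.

Δλ = 133.661 − 158.650 = -24.989°.
θ = atan2( sin Δλ · cos φ₂ , cos φ₁ · sin φ₂ − sin φ₁ · cos φ₂ · cos Δλ )
  = atan2(-0.27704, -0.02067) = -94.266° → normalised to [0°, 360°): 265.734°.

265.7°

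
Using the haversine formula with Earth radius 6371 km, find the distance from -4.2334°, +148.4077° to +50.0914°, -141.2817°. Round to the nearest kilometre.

Δλ = -141.2817 − 148.4077 = -289.6894°; wrapped into (−180°, 180°]: 70.3106°.
Δφ = 50.0914 − -4.2334 = 54.3248°.
a = sin²(Δφ/2) + cos φ₁ · cos φ₂ · sin²(Δλ/2) = 0.420529.
c = 2·atan2(√a, √(1−a)) = 1.41118 rad → d = 6371·c ≈ 8990.61 km.

8991 km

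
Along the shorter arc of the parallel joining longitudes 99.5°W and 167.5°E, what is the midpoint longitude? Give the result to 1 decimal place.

146.0°W

Signed shortest Δλ from -99.5° to +167.5° is -93.0°.
Midpoint longitude = -99.5° + (-93.0°)/2 = -99.5° − 46.5° = -146.0°.
(The naïve average (-99.5 + +167.5)/2 = 34.0° is on the wrong side of the globe.)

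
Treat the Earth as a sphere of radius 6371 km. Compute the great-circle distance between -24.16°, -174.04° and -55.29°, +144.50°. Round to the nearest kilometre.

4833 km

Δλ = 144.50 − -174.04 = 318.54°; wrapped into (−180°, 180°]: -41.46°.
Δφ = -55.29 − -24.16 = -31.13°.
a = sin²(Δφ/2) + cos φ₁ · cos φ₂ · sin²(Δλ/2) = 0.137096.
c = 2·atan2(√a, √(1−a)) = 0.75859 rad → d = 6371·c ≈ 4832.96 km.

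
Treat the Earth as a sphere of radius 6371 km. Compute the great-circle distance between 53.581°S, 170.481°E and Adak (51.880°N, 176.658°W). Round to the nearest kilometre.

11788 km

Δλ = -176.658 − 170.481 = -347.139°; wrapped into (−180°, 180°]: 12.861°.
Δφ = 51.880 − -53.581 = 105.461°.
a = sin²(Δφ/2) + cos φ₁ · cos φ₂ · sin²(Δλ/2) = 0.637888.
c = 2·atan2(√a, √(1−a)) = 1.85019 rad → d = 6371·c ≈ 11787.58 km.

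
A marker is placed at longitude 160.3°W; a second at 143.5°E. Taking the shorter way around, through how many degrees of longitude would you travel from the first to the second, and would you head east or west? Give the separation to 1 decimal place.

Raw difference: 143.5 − -160.3 = 303.8°.
Normalise into (−180°, 180°]: 303.8° − 360° = -56.2°.
Negative ⇒ the second point lies to the west; separation 56.2°.

56.2° west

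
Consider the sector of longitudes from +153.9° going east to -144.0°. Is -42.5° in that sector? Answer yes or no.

Band width going east from +153.9° to -144.0°: ((-144.0 − 153.9) mod 360) = 62.1°.
Offset of -42.5° east of the west edge: ((-42.5 − 153.9) mod 360) = 163.6°.
163.6° > 62.1° ⇒ outside.

No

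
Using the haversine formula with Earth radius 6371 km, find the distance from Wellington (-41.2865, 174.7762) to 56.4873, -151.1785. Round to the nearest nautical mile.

6119 nmi

Δλ = -151.1785 − 174.7762 = -325.9547°; wrapped into (−180°, 180°]: 34.0453°.
Δφ = 56.4873 − -41.2865 = 97.7738°.
a = sin²(Δφ/2) + cos φ₁ · cos φ₂ · sin²(Δλ/2) = 0.603187.
c = 2·atan2(√a, √(1−a)) = 1.77866 rad → d = 6371·c ≈ 11331.87 km ≈ 6118.72 nmi.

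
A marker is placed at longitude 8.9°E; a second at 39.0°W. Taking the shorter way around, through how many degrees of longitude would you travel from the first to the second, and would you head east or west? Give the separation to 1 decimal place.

Raw difference: -39.0 − 8.9 = -47.9°.
Normalise into (−180°, 180°]: -47.9° stays -47.9°.
Negative ⇒ the second point lies to the west; separation 47.9°.

47.9° west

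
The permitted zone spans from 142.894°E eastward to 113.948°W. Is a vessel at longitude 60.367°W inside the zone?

Band width going east from +142.894° to -113.948°: ((-113.948 − 142.894) mod 360) = 103.158°.
Offset of -60.367° east of the west edge: ((-60.367 − 142.894) mod 360) = 156.739°.
156.739° > 103.158° ⇒ outside.

No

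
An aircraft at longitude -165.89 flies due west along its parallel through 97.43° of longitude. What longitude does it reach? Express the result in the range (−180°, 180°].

Start at -165.89°; shift −97.43° → -263.32°.
-263.32° lies outside (−180°, 180°]; add 360° → +96.68°.

+96.68°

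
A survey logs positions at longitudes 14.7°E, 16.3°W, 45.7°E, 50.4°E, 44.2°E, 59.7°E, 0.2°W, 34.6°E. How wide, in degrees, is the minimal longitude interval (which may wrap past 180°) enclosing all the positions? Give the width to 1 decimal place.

Sort the longitudes: -16.3°, -0.2°, +14.7°, +34.6°, +44.2°, +45.7°, +50.4°, +59.7°.
Eastward gaps between consecutive values (wrapping around): 16.1°, 14.9°, 19.9°, 9.6°, 1.5°, 4.7°, 9.3°, 284.0°.
Largest gap = 284.0° ⇒ minimal covering band is its complement: 360° − 284.0° = 76.0°.
Band runs from -16.3° eastward to +59.7°.

76.0°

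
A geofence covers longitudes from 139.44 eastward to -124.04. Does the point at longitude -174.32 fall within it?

Band width going east from +139.44° to -124.04°: ((-124.04 − 139.44) mod 360) = 96.52°.
Offset of -174.32° east of the west edge: ((-174.32 − 139.44) mod 360) = 46.24°.
46.24° ≤ 96.52° ⇒ inside.

Yes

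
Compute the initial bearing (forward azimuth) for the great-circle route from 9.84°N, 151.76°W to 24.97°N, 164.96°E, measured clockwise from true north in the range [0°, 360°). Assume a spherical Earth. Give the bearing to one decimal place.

Δλ = 164.96 − -151.76 = 316.72°; wrapped into (−180°, 180°]: -43.28°.
θ = atan2( sin Δλ · cos φ₂ , cos φ₁ · sin φ₂ − sin φ₁ · cos φ₂ · cos Δλ )
  = atan2(-0.62148, 0.30315) = -63.998° → normalised to [0°, 360°): 296.002°.

296.0°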